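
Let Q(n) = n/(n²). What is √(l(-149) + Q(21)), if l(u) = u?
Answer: 2*I*√16422/21 ≈ 12.205*I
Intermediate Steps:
Q(n) = 1/n (Q(n) = n/n² = 1/n)
√(l(-149) + Q(21)) = √(-149 + 1/21) = √(-3128/21) = 2*I*√16422/21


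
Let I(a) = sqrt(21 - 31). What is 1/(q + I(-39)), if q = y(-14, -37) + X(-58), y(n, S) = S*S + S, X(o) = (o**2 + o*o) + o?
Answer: 4001/32016007 - I*sqrt(10)/64032014 ≈ 0.00012497 - 4.9386e-8*I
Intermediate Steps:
I(a) = I*sqrt(10) (I(a) = sqrt(-10) = I*sqrt(10))
X(o) = o + 2*o**2 (X(o) = (o**2 + o**2) + o = 2*o**2 + o = o + 2*o**2)
y(n, S) = S + S**2 (y(n, S) = S**2 + S = S + S**2)
q = 8002 (q = -37*(1 - 37) - 58*(1 + 2*(-58)) = -37*(-36) - 58*(1 - 116) = 1332 - 58*(-115) = 1332 + 6670 = 8002)
1/(q + I(-39)) = 1/(8002 + I*sqrt(10))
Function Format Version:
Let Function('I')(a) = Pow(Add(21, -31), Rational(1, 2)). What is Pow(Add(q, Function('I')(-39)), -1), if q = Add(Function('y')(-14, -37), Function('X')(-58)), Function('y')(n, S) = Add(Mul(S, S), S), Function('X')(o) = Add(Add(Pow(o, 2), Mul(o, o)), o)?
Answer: Add(Rational(4001, 32016007), Mul(Rational(-1, 64032014), I, Pow(10, Rational(1, 2)))) ≈ Add(0.00012497, Mul(-4.9386e-8, I))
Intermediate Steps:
Function('I')(a) = Mul(I, Pow(10, Rational(1, 2))) (Function('I')(a) = Pow(-10, Rational(1, 2)) = Mul(I, Pow(10, Rational(1, 2))))
Function('X')(o) = Add(o, Mul(2, Pow(o, 2))) (Function('X')(o) = Add(Add(Pow(o, 2), Pow(o, 2)), o) = Add(Mul(2, Pow(o, 2)), o) = Add(o, Mul(2, Pow(o, 2))))
Function('y')(n, S) = Add(S, Pow(S, 2)) (Function('y')(n, S) = Add(Pow(S, 2), S) = Add(S, Pow(S, 2)))
q = 8002 (q = Add(Mul(-37, Add(1, -37)), Mul(-58, Add(1, Mul(2, -58)))) = Add(Mul(-37, -36), Mul(-58, Add(1, -116))) = Add(1332, Mul(-58, -115)) = Add(1332, 6670) = 8002)
Pow(Add(q, Function('I')(-39)), -1) = Pow(Add(8002, Mul(I, Pow(10, Rational(1, 2)))), -1)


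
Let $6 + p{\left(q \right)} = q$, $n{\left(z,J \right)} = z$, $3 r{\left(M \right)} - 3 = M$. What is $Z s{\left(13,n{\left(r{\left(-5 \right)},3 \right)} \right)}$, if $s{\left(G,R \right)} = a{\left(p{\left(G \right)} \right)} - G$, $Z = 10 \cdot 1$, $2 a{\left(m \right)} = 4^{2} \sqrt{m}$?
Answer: $-130 + 80 \sqrt{7} \approx 81.66$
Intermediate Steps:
$r{\left(M \right)} = 1 + \frac{M}{3}$
$p{\left(q \right)} = -6 + q$
$a{\left(m \right)} = 8 \sqrt{m}$ ($a{\left(m \right)} = \frac{4^{2} \sqrt{m}}{2} = \frac{16 \sqrt{m}}{2} = 8 \sqrt{m}$)
$Z = 10$
$s{\left(G,R \right)} = - G + 8 \sqrt{-6 + G}$ ($s{\left(G,R \right)} = 8 \sqrt{-6 + G} - G = - G + 8 \sqrt{-6 + G}$)
$Z s{\left(13,n{\left(r{\left(-5 \right)},3 \right)} \right)} = 10 \left(\left(-1\right) 13 + 8 \sqrt{-6 + 13}\right) = 10 \left(-13 + 8 \sqrt{7}\right) = -130 + 80 \sqrt{7}$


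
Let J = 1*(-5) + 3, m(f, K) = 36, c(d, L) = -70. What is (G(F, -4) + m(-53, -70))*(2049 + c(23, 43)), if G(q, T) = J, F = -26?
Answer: 67286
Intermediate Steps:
J = -2 (J = -5 + 3 = -2)
G(q, T) = -2
(G(F, -4) + m(-53, -70))*(2049 + c(23, 43)) = (-2 + 36)*(2049 - 70) = 34*1979 = 67286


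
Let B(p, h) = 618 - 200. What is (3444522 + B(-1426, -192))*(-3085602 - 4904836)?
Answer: -27526579483720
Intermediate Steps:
B(p, h) = 418
(3444522 + B(-1426, -192))*(-3085602 - 4904836) = (3444522 + 418)*(-3085602 - 4904836) = 3444940*(-7990438) = -27526579483720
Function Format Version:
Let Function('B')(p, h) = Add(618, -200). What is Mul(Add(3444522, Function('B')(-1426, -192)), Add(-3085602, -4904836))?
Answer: -27526579483720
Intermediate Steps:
Function('B')(p, h) = 418
Mul(Add(3444522, Function('B')(-1426, -192)), Add(-3085602, -4904836)) = Mul(Add(3444522, 418), Add(-3085602, -4904836)) = Mul(3444940, -7990438) = -27526579483720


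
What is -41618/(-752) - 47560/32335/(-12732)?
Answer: 14770446313/266888184 ≈ 55.343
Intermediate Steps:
-41618/(-752) - 47560/32335/(-12732) = -41618*(-1/752) - 47560*1/32335*(-1/12732) = 20809/376 - 328/223*(-1/12732) = 20809/376 + 82/709809 = 14770446313/266888184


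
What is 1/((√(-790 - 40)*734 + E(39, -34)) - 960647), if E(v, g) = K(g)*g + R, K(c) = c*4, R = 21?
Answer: -478001/457193495742 - 367*I*√830/457193495742 ≈ -1.0455e-6 - 2.3126e-8*I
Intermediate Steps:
K(c) = 4*c
E(v, g) = 21 + 4*g² (E(v, g) = (4*g)*g + 21 = 4*g² + 21 = 21 + 4*g²)
1/((√(-790 - 40)*734 + E(39, -34)) - 960647) = 1/((√(-790 - 40)*734 + (21 + 4*(-34)²)) - 960647) = 1/((√(-830)*734 + (21 + 4*1156)) - 960647) = 1/(((I*√830)*734 + (21 + 4624)) - 960647) = 1/((734*I*√830 + 4645) - 960647) = 1/((4645 + 734*I*√830) - 960647) = 1/(-956002 + 734*I*√830)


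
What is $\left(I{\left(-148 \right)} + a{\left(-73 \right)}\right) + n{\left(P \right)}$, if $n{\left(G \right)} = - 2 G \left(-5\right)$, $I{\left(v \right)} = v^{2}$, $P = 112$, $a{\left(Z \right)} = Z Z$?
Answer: $28353$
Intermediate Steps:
$a{\left(Z \right)} = Z^{2}$
$n{\left(G \right)} = 10 G$
$\left(I{\left(-148 \right)} + a{\left(-73 \right)}\right) + n{\left(P \right)} = \left(\left(-148\right)^{2} + \left(-73\right)^{2}\right) + 10 \cdot 112 = \left(21904 + 5329\right) + 1120 = 27233 + 1120 = 28353$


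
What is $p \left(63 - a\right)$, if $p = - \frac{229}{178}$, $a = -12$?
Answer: $- \frac{17175}{178} \approx -96.489$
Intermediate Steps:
$p = - \frac{229}{178}$ ($p = \left(-229\right) \frac{1}{178} = - \frac{229}{178} \approx -1.2865$)
$p \left(63 - a\right) = - \frac{229 \left(63 - -12\right)}{178} = - \frac{229 \left(63 + 12\right)}{178} = \left(- \frac{229}{178}\right) 75 = - \frac{17175}{178}$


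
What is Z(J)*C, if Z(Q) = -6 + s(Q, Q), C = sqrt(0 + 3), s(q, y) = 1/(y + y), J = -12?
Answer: -145*sqrt(3)/24 ≈ -10.464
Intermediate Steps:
s(q, y) = 1/(2*y)
C = sqrt(3) ≈ 1.7320
Z(Q) = -6 + 1/(2*Q)
Z(J)*C = (-6 + (1/2)/(-12))*sqrt(3) = (-6 + (1/2)*(-1/12))*sqrt(3) = (-6 - 1/24)*sqrt(3) = -145*sqrt(3)/24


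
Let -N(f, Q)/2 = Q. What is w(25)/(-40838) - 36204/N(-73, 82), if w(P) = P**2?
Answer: 369599113/1674358 ≈ 220.74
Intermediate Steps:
N(f, Q) = -2*Q
w(25)/(-40838) - 36204/N(-73, 82) = 25**2/(-40838) - 36204/((-2*82)) = 625*(-1/40838) - 36204/(-164) = -625/40838 - 36204*(-1/164) = -625/40838 + 9051/41 = 369599113/1674358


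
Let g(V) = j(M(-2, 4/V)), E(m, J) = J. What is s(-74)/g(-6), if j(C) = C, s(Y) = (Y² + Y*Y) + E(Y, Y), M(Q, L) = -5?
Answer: -10878/5 ≈ -2175.6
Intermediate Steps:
s(Y) = Y + 2*Y² (s(Y) = (Y² + Y*Y) + Y = (Y² + Y²) + Y = 2*Y² + Y = Y + 2*Y²)
g(V) = -5
s(-74)/g(-6) = -74*(1 + 2*(-74))/(-5) = -74*(1 - 148)*(-⅕) = -74*(-147)*(-⅕) = 10878*(-⅕) = -10878/5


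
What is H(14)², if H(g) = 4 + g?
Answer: 324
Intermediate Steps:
H(14)² = (4 + 14)² = 18² = 324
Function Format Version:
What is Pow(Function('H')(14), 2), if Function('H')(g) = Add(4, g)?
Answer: 324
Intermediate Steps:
Pow(Function('H')(14), 2) = Pow(Add(4, 14), 2) = Pow(18, 2) = 324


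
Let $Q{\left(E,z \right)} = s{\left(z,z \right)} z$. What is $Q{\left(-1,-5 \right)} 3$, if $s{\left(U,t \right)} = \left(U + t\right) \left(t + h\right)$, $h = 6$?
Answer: $150$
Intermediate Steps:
$s{\left(U,t \right)} = \left(6 + t\right) \left(U + t\right)$ ($s{\left(U,t \right)} = \left(U + t\right) \left(t + 6\right) = \left(U + t\right) \left(6 + t\right) = \left(6 + t\right) \left(U + t\right)$)
$Q{\left(E,z \right)} = z \left(2 z^{2} + 12 z\right)$ ($Q{\left(E,z \right)} = \left(z^{2} + 6 z + 6 z + z z\right) z = \left(z^{2} + 6 z + 6 z + z^{2}\right) z = \left(2 z^{2} + 12 z\right) z = z \left(2 z^{2} + 12 z\right)$)
$Q{\left(-1,-5 \right)} 3 = 2 \left(-5\right)^{2} \left(6 - 5\right) 3 = 2 \cdot 25 \cdot 1 \cdot 3 = 50 \cdot 3 = 150$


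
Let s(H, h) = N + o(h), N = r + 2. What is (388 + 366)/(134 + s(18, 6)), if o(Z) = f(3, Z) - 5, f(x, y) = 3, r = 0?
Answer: 377/67 ≈ 5.6269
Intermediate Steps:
o(Z) = -2 (o(Z) = 3 - 5 = -2)
N = 2 (N = 0 + 2 = 2)
s(H, h) = 0 (s(H, h) = 2 - 2 = 0)
(388 + 366)/(134 + s(18, 6)) = (388 + 366)/(134 + 0) = 754/134 = 754*(1/134) = 377/67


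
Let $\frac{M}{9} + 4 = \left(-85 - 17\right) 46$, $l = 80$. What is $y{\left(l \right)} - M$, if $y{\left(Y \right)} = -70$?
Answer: $42194$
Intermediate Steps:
$M = -42264$ ($M = -36 + 9 \left(-85 - 17\right) 46 = -36 + 9 \left(\left(-102\right) 46\right) = -36 + 9 \left(-4692\right) = -36 - 42228 = -42264$)
$y{\left(l \right)} - M = -70 - -42264 = -70 + 42264 = 42194$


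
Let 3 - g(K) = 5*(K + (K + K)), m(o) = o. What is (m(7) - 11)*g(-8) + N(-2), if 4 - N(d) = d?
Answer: -486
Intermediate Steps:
N(d) = 4 - d
g(K) = 3 - 15*K (g(K) = 3 - 5*(K + (K + K)) = 3 - 5*(K + 2*K) = 3 - 5*3*K = 3 - 15*K)
(m(7) - 11)*g(-8) + N(-2) = (7 - 11)*(3 - 15*(-8)) + (4 - 1*(-2)) = -4*(3 + 120) + (4 + 2) = -4*123 + 6 = -492 + 6 = -486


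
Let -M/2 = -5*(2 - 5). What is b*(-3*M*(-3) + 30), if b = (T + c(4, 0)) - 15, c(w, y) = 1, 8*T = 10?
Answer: 3060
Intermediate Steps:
T = 5/4 (T = (⅛)*10 = 5/4 ≈ 1.2500)
M = -30 (M = -(-10)*(2 - 5) = -(-10)*(-3) = -2*15 = -30)
b = -51/4 (b = (5/4 + 1) - 15 = 9/4 - 15 = -51/4 ≈ -12.750)
b*(-3*M*(-3) + 30) = -51*(-3*(-30)*(-3) + 30)/4 = -51*(90*(-3) + 30)/4 = -51*(-270 + 30)/4 = -51/4*(-240) = 3060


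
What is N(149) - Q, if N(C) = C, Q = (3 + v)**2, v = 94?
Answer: -9260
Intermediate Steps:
Q = 9409 (Q = (3 + 94)**2 = 97**2 = 9409)
N(149) - Q = 149 - 1*9409 = 149 - 9409 = -9260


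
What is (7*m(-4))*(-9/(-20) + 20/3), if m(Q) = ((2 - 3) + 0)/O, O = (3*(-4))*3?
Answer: 2989/2160 ≈ 1.3838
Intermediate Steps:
O = -36 (O = -12*3 = -36)
m(Q) = 1/36 (m(Q) = ((2 - 3) + 0)/(-36) = (-1 + 0)*(-1/36) = -1*(-1/36) = 1/36)
(7*m(-4))*(-9/(-20) + 20/3) = (7*(1/36))*(-9/(-20) + 20/3) = 7*(-9*(-1/20) + 20*(⅓))/36 = 7*(9/20 + 20/3)/36 = (7/36)*(427/60) = 2989/2160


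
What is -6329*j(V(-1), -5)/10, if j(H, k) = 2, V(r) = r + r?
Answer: -6329/5 ≈ -1265.8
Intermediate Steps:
V(r) = 2*r
-6329*j(V(-1), -5)/10 = -12658/10 = -6329*⅕ = -6329/5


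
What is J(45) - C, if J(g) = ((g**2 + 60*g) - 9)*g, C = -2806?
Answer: 215026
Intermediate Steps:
J(g) = g*(-9 + g**2 + 60*g) (J(g) = (-9 + g**2 + 60*g)*g = g*(-9 + g**2 + 60*g))
J(45) - C = 45*(-9 + 45**2 + 60*45) - 1*(-2806) = 45*(-9 + 2025 + 2700) + 2806 = 45*4716 + 2806 = 212220 + 2806 = 215026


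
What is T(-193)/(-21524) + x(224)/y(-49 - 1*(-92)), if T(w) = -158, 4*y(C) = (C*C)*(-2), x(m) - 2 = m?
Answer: -4718353/19898938 ≈ -0.23712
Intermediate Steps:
x(m) = 2 + m
y(C) = -C²/2 (y(C) = ((C*C)*(-2))/4 = (C²*(-2))/4 = (-2*C²)/4 = -C²/2)
T(-193)/(-21524) + x(224)/y(-49 - 1*(-92)) = -158/(-21524) + (2 + 224)/((-(-49 - 1*(-92))²/2)) = -158*(-1/21524) + 226/((-(-49 + 92)²/2)) = 79/10762 + 226/((-½*43²)) = 79/10762 + 226/((-½*1849)) = 79/10762 + 226/(-1849/2) = 79/10762 + 226*(-2/1849) = 79/10762 - 452/1849 = -4718353/19898938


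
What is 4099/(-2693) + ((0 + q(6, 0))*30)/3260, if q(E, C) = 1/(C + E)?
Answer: -2669855/1755836 ≈ -1.5206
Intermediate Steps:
4099/(-2693) + ((0 + q(6, 0))*30)/3260 = 4099/(-2693) + ((0 + 1/(0 + 6))*30)/3260 = 4099*(-1/2693) + ((0 + 1/6)*30)*(1/3260) = -4099/2693 + ((0 + 1/6)*30)*(1/3260) = -4099/2693 + ((1/6)*30)*(1/3260) = -4099/2693 + 5*(1/3260) = -4099/2693 + 1/652 = -2669855/1755836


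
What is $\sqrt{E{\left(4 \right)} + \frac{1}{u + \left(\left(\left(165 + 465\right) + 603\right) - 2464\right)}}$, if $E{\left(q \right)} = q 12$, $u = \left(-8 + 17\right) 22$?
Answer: $\frac{\sqrt{51219239}}{1033} \approx 6.9281$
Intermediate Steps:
$u = 198$ ($u = 9 \cdot 22 = 198$)
$E{\left(q \right)} = 12 q$
$\sqrt{E{\left(4 \right)} + \frac{1}{u + \left(\left(\left(165 + 465\right) + 603\right) - 2464\right)}} = \sqrt{12 \cdot 4 + \frac{1}{198 + \left(\left(\left(165 + 465\right) + 603\right) - 2464\right)}} = \sqrt{48 + \frac{1}{198 + \left(\left(630 + 603\right) - 2464\right)}} = \sqrt{48 + \frac{1}{198 + \left(1233 - 2464\right)}} = \sqrt{48 + \frac{1}{198 - 1231}} = \sqrt{48 + \frac{1}{-1033}} = \sqrt{48 - \frac{1}{1033}} = \sqrt{\frac{49583}{1033}} = \frac{\sqrt{51219239}}{1033}$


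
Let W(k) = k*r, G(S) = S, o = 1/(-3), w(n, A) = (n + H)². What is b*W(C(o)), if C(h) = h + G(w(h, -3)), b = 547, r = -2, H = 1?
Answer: -1094/9 ≈ -121.56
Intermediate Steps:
w(n, A) = (1 + n)² (w(n, A) = (n + 1)² = (1 + n)²)
o = -⅓ ≈ -0.33333
C(h) = h + (1 + h)²
W(k) = -2*k (W(k) = k*(-2) = -2*k)
b*W(C(o)) = 547*(-2*(-⅓ + (1 - ⅓)²)) = 547*(-2*(-⅓ + (⅔)²)) = 547*(-2*(-⅓ + 4/9)) = 547*(-2*⅑) = 547*(-2/9) = -1094/9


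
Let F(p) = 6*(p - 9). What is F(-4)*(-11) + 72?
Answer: 930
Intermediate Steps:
F(p) = -54 + 6*p (F(p) = 6*(-9 + p) = -54 + 6*p)
F(-4)*(-11) + 72 = (-54 + 6*(-4))*(-11) + 72 = (-54 - 24)*(-11) + 72 = -78*(-11) + 72 = 858 + 72 = 930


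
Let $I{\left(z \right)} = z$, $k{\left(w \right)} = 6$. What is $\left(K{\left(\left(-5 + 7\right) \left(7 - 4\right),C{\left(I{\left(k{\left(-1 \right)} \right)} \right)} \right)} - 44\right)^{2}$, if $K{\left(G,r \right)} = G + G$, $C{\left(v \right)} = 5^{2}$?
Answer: $1024$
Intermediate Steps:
$C{\left(v \right)} = 25$
$K{\left(G,r \right)} = 2 G$
$\left(K{\left(\left(-5 + 7\right) \left(7 - 4\right),C{\left(I{\left(k{\left(-1 \right)} \right)} \right)} \right)} - 44\right)^{2} = \left(2 \left(-5 + 7\right) \left(7 - 4\right) - 44\right)^{2} = \left(2 \cdot 2 \cdot 3 - 44\right)^{2} = \left(2 \cdot 6 - 44\right)^{2} = \left(12 - 44\right)^{2} = \left(-32\right)^{2} = 1024$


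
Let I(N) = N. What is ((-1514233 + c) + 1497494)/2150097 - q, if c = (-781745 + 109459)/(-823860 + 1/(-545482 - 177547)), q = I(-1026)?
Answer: 438016023685700488699/426919441705442759 ≈ 1026.0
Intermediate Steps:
q = -1026
c = 486082274294/595674671941 (c = -672286/(-823860 + 1/(-723029)) = -672286/(-823860 - 1/723029) = -672286/(-595674671941/723029) = -672286*(-723029/595674671941) = 486082274294/595674671941 ≈ 0.81602)
((-1514233 + c) + 1497494)/2150097 - q = ((-1514233 + 486082274294/595674671941) + 1497494)/2150097 - 1*(-1026) = (-901989759434961959/595674671941 + 1497494)*(1/2150097) + 1026 = -9970512251346105/595674671941*1/2150097 + 1026 = -3323504083782035/426919441705442759 + 1026 = 438016023685700488699/426919441705442759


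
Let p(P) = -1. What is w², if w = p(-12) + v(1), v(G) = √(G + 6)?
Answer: (1 - √7)² ≈ 2.7085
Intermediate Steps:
v(G) = √(6 + G)
w = -1 + √7 (w = -1 + √(6 + 1) = -1 + √7 ≈ 1.6458)
w² = (-1 + √7)²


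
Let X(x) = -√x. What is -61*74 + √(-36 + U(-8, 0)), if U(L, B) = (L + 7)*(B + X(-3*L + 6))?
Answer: -4514 + I*√(36 - √30) ≈ -4514.0 + 5.5247*I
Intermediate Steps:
U(L, B) = (7 + L)*(B - √(6 - 3*L)) (U(L, B) = (L + 7)*(B - √(-3*L + 6)) = (7 + L)*(B - √(6 - 3*L)))
-61*74 + √(-36 + U(-8, 0)) = -61*74 + √(-36 + (-7*√(6 - 3*(-8)) + 7*0 + 0*(-8) - 1*(-8)*√(6 - 3*(-8)))) = -4514 + √(-36 + (-7*√(6 + 24) + 0 + 0 - 1*(-8)*√(6 + 24))) = -4514 + √(-36 + (-7*√30 + 0 + 0 - 1*(-8)*√30)) = -4514 + √(-36 + (-7*√30 + 0 + 0 + 8*√30)) = -4514 + √(-36 + √30)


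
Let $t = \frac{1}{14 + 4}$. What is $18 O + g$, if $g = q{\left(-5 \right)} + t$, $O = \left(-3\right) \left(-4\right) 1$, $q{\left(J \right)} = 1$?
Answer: $\frac{3907}{18} \approx 217.06$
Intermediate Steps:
$t = \frac{1}{18} \approx 0.055556$
$O = 12$ ($O = 12 \cdot 1 = 12$)
$g = \frac{19}{18}$ ($g = 1 + \frac{1}{18} = \frac{19}{18} \approx 1.0556$)
$18 O + g = 18 \cdot 12 + \frac{19}{18} = 216 + \frac{19}{18} = \frac{3907}{18}$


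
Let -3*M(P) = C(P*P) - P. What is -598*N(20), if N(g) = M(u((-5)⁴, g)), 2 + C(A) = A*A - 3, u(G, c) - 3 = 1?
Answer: 147706/3 ≈ 49235.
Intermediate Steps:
u(G, c) = 4 (u(G, c) = 3 + 1 = 4)
C(A) = -5 + A² (C(A) = -2 + (A*A - 3) = -2 + (A² - 3) = -2 + (-3 + A²) = -5 + A²)
M(P) = 5/3 - P⁴/3 + P/3 (M(P) = -((-5 + (P*P)²) - P)/3 = -((-5 + (P²)²) - P)/3 = -((-5 + P⁴) - P)/3 = -(-5 + P⁴ - P)/3 = 5/3 - P⁴/3 + P/3)
N(g) = -247/3 (N(g) = 5/3 - ⅓*4⁴ + (⅓)*4 = 5/3 - ⅓*256 + 4/3 = 5/3 - 256/3 + 4/3 = -247/3)
-598*N(20) = -598*(-247/3) = 147706/3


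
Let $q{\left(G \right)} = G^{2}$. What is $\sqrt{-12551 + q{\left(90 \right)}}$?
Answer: $i \sqrt{4451} \approx 66.716 i$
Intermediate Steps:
$\sqrt{-12551 + q{\left(90 \right)}} = \sqrt{-12551 + 90^{2}} = \sqrt{-12551 + 8100} = \sqrt{-4451} = i \sqrt{4451}$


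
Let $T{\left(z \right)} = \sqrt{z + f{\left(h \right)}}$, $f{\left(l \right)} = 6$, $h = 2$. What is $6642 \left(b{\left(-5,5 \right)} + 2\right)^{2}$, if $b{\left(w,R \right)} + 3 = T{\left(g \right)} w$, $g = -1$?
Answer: $836892 + 66420 \sqrt{5} \approx 9.8541 \cdot 10^{5}$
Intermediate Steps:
$T{\left(z \right)} = \sqrt{6 + z}$ ($T{\left(z \right)} = \sqrt{z + 6} = \sqrt{6 + z}$)
$b{\left(w,R \right)} = -3 + w \sqrt{5}$ ($b{\left(w,R \right)} = -3 + \sqrt{6 - 1} w = -3 + \sqrt{5} w = -3 + w \sqrt{5}$)
$6642 \left(b{\left(-5,5 \right)} + 2\right)^{2} = 6642 \left(\left(-3 - 5 \sqrt{5}\right) + 2\right)^{2} = 6642 \left(-1 - 5 \sqrt{5}\right)^{2}$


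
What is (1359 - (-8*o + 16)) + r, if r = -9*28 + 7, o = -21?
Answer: 930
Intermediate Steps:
r = -245 (r = -252 + 7 = -245)
(1359 - (-8*o + 16)) + r = (1359 - (-8*(-21) + 16)) - 245 = (1359 - (168 + 16)) - 245 = (1359 - 1*184) - 245 = (1359 - 184) - 245 = 1175 - 245 = 930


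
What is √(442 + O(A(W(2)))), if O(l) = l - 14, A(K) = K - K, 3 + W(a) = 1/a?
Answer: 2*√107 ≈ 20.688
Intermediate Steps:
W(a) = -3 + 1/a
A(K) = 0
O(l) = -14 + l
√(442 + O(A(W(2)))) = √(442 + (-14 + 0)) = √(442 - 14) = √428 = 2*√107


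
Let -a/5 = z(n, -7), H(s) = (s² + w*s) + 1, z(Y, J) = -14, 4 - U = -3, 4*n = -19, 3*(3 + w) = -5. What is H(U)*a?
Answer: 3640/3 ≈ 1213.3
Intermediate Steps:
w = -14/3 (w = -3 + (⅓)*(-5) = -3 - 5/3 = -14/3 ≈ -4.6667)
n = -19/4 (n = (¼)*(-19) = -19/4 ≈ -4.7500)
U = 7 (U = 4 - 1*(-3) = 4 + 3 = 7)
H(s) = 1 + s² - 14*s/3 (H(s) = (s² - 14*s/3) + 1 = 1 + s² - 14*s/3)
a = 70 (a = -5*(-14) = 70)
H(U)*a = (1 + 7² - 14/3*7)*70 = (1 + 49 - 98/3)*70 = (52/3)*70 = 3640/3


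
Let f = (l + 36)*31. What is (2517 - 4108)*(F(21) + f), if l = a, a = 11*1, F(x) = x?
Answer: -2351498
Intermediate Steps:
a = 11
l = 11
f = 1457 (f = (11 + 36)*31 = 47*31 = 1457)
(2517 - 4108)*(F(21) + f) = (2517 - 4108)*(21 + 1457) = -1591*1478 = -2351498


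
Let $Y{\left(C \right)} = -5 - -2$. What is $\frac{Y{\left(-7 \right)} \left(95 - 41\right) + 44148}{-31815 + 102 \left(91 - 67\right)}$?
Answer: $- \frac{14662}{9789} \approx -1.4978$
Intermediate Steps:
$Y{\left(C \right)} = -3$ ($Y{\left(C \right)} = -5 + 2 = -3$)
$\frac{Y{\left(-7 \right)} \left(95 - 41\right) + 44148}{-31815 + 102 \left(91 - 67\right)} = \frac{- 3 \left(95 - 41\right) + 44148}{-31815 + 102 \left(91 - 67\right)} = \frac{\left(-3\right) 54 + 44148}{-31815 + 102 \cdot 24} = \frac{-162 + 44148}{-31815 + 2448} = \frac{43986}{-29367} = 43986 \left(- \frac{1}{29367}\right) = - \frac{14662}{9789}$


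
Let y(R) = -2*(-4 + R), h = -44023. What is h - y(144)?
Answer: -43743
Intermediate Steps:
y(R) = 8 - 2*R
h - y(144) = -44023 - (8 - 2*144) = -44023 - (8 - 288) = -44023 - 1*(-280) = -44023 + 280 = -43743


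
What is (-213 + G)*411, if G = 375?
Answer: 66582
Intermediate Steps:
(-213 + G)*411 = (-213 + 375)*411 = 162*411 = 66582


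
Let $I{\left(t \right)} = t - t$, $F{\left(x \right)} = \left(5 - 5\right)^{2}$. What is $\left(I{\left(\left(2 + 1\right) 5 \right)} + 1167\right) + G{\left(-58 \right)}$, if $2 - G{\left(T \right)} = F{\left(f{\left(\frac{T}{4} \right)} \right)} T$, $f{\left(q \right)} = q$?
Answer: $1169$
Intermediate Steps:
$F{\left(x \right)} = 0$ ($F{\left(x \right)} = 0^{2} = 0$)
$G{\left(T \right)} = 2$ ($G{\left(T \right)} = 2 - 0 T = 2 - 0 = 2 + 0 = 2$)
$I{\left(t \right)} = 0$
$\left(I{\left(\left(2 + 1\right) 5 \right)} + 1167\right) + G{\left(-58 \right)} = \left(0 + 1167\right) + 2 = 1167 + 2 = 1169$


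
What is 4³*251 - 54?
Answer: 16010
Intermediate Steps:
4³*251 - 54 = 64*251 - 54 = 16064 - 54 = 16010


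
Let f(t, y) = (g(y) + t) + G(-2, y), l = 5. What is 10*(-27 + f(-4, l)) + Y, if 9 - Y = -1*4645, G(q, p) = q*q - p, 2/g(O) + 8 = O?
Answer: 12982/3 ≈ 4327.3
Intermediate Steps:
g(O) = 2/(-8 + O)
G(q, p) = q**2 - p
f(t, y) = 4 + t - y + 2/(-8 + y) (f(t, y) = (2/(-8 + y) + t) + ((-2)**2 - y) = (t + 2/(-8 + y)) + (4 - y) = 4 + t - y + 2/(-8 + y))
Y = 4654 (Y = 9 - (-1)*4645 = 9 - 1*(-4645) = 9 + 4645 = 4654)
10*(-27 + f(-4, l)) + Y = 10*(-27 + (2 + (-8 + 5)*(4 - 4 - 1*5))/(-8 + 5)) + 4654 = 10*(-27 + (2 - 3*(4 - 4 - 5))/(-3)) + 4654 = 10*(-27 - (2 - 3*(-5))/3) + 4654 = 10*(-27 - (2 + 15)/3) + 4654 = 10*(-27 - 1/3*17) + 4654 = 10*(-27 - 17/3) + 4654 = 10*(-98/3) + 4654 = -980/3 + 4654 = 12982/3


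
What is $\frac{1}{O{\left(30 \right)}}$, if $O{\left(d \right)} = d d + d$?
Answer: $\frac{1}{930} \approx 0.0010753$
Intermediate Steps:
$O{\left(d \right)} = d + d^{2}$ ($O{\left(d \right)} = d^{2} + d = d + d^{2}$)
$\frac{1}{O{\left(30 \right)}} = \frac{1}{30 \left(1 + 30\right)} = \frac{1}{30 \cdot 31} = \frac{1}{930}$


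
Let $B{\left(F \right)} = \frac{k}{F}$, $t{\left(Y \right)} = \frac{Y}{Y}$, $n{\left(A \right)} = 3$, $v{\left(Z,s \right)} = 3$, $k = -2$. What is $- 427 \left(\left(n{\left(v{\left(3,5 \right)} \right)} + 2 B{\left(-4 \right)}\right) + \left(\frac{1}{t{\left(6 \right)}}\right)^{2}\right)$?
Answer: $-2135$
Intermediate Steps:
$t{\left(Y \right)} = 1$
$B{\left(F \right)} = - \frac{2}{F}$
$- 427 \left(\left(n{\left(v{\left(3,5 \right)} \right)} + 2 B{\left(-4 \right)}\right) + \left(\frac{1}{t{\left(6 \right)}}\right)^{2}\right) = - 427 \left(\left(3 + 2 \left(- \frac{2}{-4}\right)\right) + \left(1^{-1}\right)^{2}\right) = - 427 \left(\left(3 + 2 \left(\left(-2\right) \left(- \frac{1}{4}\right)\right)\right) + 1^{2}\right) = - 427 \left(\left(3 + 2 \cdot \frac{1}{2}\right) + 1\right) = - 427 \left(\left(3 + 1\right) + 1\right) = - 427 \left(4 + 1\right) = \left(-427\right) 5 = -2135$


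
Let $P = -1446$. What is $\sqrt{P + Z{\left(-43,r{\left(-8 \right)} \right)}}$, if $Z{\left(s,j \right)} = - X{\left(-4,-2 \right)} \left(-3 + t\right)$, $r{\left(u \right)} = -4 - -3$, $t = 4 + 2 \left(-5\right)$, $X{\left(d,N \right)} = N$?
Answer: $2 i \sqrt{366} \approx 38.262 i$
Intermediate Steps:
$t = -6$ ($t = 4 - 10 = -6$)
$r{\left(u \right)} = -1$ ($r{\left(u \right)} = -4 + 3 = -1$)
$Z{\left(s,j \right)} = -18$ ($Z{\left(s,j \right)} = - \left(-2\right) \left(-3 - 6\right) = - \left(-2\right) \left(-9\right) = \left(-1\right) 18 = -18$)
$\sqrt{P + Z{\left(-43,r{\left(-8 \right)} \right)}} = \sqrt{-1446 - 18} = \sqrt{-1464} = 2 i \sqrt{366}$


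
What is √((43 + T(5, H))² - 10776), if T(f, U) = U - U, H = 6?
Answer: I*√8927 ≈ 94.483*I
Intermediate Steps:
T(f, U) = 0
√((43 + T(5, H))² - 10776) = √((43 + 0)² - 10776) = √(43² - 10776) = √(1849 - 10776) = √(-8927) = I*√8927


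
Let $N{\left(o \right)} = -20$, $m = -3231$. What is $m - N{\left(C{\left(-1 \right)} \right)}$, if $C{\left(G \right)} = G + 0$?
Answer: $-3211$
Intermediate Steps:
$C{\left(G \right)} = G$
$m - N{\left(C{\left(-1 \right)} \right)} = -3231 - -20 = -3231 + 20 = -3211$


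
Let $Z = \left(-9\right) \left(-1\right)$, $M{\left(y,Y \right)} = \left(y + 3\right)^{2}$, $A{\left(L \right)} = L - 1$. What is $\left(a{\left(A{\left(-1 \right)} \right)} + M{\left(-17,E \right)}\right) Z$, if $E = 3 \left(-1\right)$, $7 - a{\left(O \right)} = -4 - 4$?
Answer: $1899$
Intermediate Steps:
$A{\left(L \right)} = -1 + L$ ($A{\left(L \right)} = L - 1 = -1 + L$)
$a{\left(O \right)} = 15$ ($a{\left(O \right)} = 7 - \left(-4 - 4\right) = 7 - -8 = 7 + 8 = 15$)
$E = -3$
$M{\left(y,Y \right)} = \left(3 + y\right)^{2}$
$Z = 9$
$\left(a{\left(A{\left(-1 \right)} \right)} + M{\left(-17,E \right)}\right) Z = \left(15 + \left(3 - 17\right)^{2}\right) 9 = \left(15 + \left(-14\right)^{2}\right) 9 = \left(15 + 196\right) 9 = 211 \cdot 9 = 1899$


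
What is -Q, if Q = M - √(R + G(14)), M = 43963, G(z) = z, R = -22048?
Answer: -43963 + I*√22034 ≈ -43963.0 + 148.44*I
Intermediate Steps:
Q = 43963 - I*√22034 (Q = 43963 - √(-22048 + 14) = 43963 - √(-22034) = 43963 - I*√22034 ≈ 43963.0 - 148.44*I)
-Q = -(43963 - I*√22034) = -43963 + I*√22034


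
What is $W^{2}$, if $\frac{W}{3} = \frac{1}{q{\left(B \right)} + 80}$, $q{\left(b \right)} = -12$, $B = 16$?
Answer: $\frac{9}{4624} \approx 0.0019464$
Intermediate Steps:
$W = \frac{3}{68}$ ($W = \frac{3}{-12 + 80} = \frac{3}{68} \approx 0.044118$)
$W^{2} = \left(\frac{3}{68}\right)^{2} = \frac{9}{4624}$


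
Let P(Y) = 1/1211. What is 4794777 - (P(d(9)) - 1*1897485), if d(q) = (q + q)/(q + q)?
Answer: 8104329281/1211 ≈ 6.6923e+6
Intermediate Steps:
d(q) = 1 (d(q) = (2*q)/((2*q)) = (2*q)*(1/(2*q)) = 1)
P(Y) = 1/1211
4794777 - (P(d(9)) - 1*1897485) = 4794777 - (1/1211 - 1*1897485) = 4794777 - (1/1211 - 1897485) = 4794777 - 1*(-2297854334/1211) = 4794777 + 2297854334/1211 = 8104329281/1211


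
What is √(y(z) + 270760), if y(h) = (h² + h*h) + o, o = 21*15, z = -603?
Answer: √998293 ≈ 999.15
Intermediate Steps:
o = 315
y(h) = 315 + 2*h² (y(h) = (h² + h*h) + 315 = (h² + h²) + 315 = 2*h² + 315 = 315 + 2*h²)
√(y(z) + 270760) = √((315 + 2*(-603)²) + 270760) = √((315 + 2*363609) + 270760) = √((315 + 727218) + 270760) = √(727533 + 270760) = √998293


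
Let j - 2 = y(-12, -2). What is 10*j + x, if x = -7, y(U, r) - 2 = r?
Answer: 13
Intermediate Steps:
y(U, r) = 2 + r
j = 2 (j = 2 + (2 - 2) = 2 + 0 = 2)
10*j + x = 10*2 - 7 = 20 - 7 = 13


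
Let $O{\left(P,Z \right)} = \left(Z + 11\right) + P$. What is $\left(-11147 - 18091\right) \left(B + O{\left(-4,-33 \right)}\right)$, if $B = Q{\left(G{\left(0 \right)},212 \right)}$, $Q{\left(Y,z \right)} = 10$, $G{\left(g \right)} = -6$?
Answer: $467808$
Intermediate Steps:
$O{\left(P,Z \right)} = 11 + P + Z$ ($O{\left(P,Z \right)} = \left(11 + Z\right) + P = 11 + P + Z$)
$B = 10$
$\left(-11147 - 18091\right) \left(B + O{\left(-4,-33 \right)}\right) = \left(-11147 - 18091\right) \left(10 - 26\right) = - 29238 \left(10 - 26\right) = \left(-29238\right) \left(-16\right) = 467808$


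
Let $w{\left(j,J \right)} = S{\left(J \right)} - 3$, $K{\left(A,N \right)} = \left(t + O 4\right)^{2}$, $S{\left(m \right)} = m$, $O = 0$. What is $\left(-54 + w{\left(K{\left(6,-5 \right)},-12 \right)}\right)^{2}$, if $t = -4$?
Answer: $4761$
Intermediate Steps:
$K{\left(A,N \right)} = 16$ ($K{\left(A,N \right)} = \left(-4 + 0 \cdot 4\right)^{2} = \left(-4 + 0\right)^{2} = \left(-4\right)^{2} = 16$)
$w{\left(j,J \right)} = -3 + J$ ($w{\left(j,J \right)} = J - 3 = -3 + J$)
$\left(-54 + w{\left(K{\left(6,-5 \right)},-12 \right)}\right)^{2} = \left(-54 - 15\right)^{2} = \left(-69\right)^{2} = 4761$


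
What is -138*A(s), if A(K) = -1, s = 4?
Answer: 138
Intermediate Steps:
-138*A(s) = -138*(-1) = 138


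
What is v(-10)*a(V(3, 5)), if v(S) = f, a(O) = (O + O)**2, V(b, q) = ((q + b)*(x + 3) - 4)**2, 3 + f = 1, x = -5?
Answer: -1280000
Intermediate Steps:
f = -2 (f = -3 + 1 = -2)
V(b, q) = (-4 - 2*b - 2*q)**2 (V(b, q) = ((q + b)*(-5 + 3) - 4)**2 = ((b + q)*(-2) - 4)**2 = ((-2*b - 2*q) - 4)**2 = (-4 - 2*b - 2*q)**2)
a(O) = 4*O**2 (a(O) = (2*O)**2 = 4*O**2)
v(S) = -2
v(-10)*a(V(3, 5)) = -8*(4*(2 + 3 + 5)**2)**2 = -8*(4*10**2)**2 = -8*(4*100)**2 = -8*400**2 = -8*160000 = -2*640000 = -1280000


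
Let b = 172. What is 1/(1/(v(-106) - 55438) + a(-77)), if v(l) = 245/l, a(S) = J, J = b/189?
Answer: 370230399/336922574 ≈ 1.0989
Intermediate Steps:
J = 172/189 ≈ 0.91005
a(S) = 172/189
1/(1/(v(-106) - 55438) + a(-77)) = 1/(1/(245/(-106) - 55438) + 172/189) = 1/(1/(245*(-1/106) - 55438) + 172/189) = 1/(1/(-245/106 - 55438) + 172/189) = 1/(1/(-5876673/106) + 172/189) = 1/(-106/5876673 + 172/189) = 1/(336922574/370230399) = 370230399/336922574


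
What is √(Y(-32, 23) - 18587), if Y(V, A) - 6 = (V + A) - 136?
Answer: I*√18726 ≈ 136.84*I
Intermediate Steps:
Y(V, A) = -130 + A + V (Y(V, A) = 6 + ((V + A) - 136) = 6 + ((A + V) - 136) = 6 + (-136 + A + V) = -130 + A + V)
√(Y(-32, 23) - 18587) = √((-130 + 23 - 32) - 18587) = √(-139 - 18587) = √(-18726) = I*√18726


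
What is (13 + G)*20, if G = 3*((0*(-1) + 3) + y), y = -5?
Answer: 140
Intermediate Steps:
G = -6 (G = 3*((0*(-1) + 3) - 5) = 3*((0 + 3) - 5) = 3*(3 - 5) = 3*(-2) = -6)
(13 + G)*20 = (13 - 6)*20 = 7*20 = 140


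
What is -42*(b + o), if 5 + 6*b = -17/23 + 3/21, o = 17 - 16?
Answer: -65/23 ≈ -2.8261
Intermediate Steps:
o = 1
b = -901/966 (b = -⅚ + (-17/23 + 3/21)/6 = -⅚ + (-17*1/23 + 3*(1/21))/6 = -⅚ + (-17/23 + ⅐)/6 = -⅚ + (⅙)*(-96/161) = -⅚ - 16/161 = -901/966 ≈ -0.93271)
-42*(b + o) = -42*(-901/966 + 1) = -42*65/966 = -65/23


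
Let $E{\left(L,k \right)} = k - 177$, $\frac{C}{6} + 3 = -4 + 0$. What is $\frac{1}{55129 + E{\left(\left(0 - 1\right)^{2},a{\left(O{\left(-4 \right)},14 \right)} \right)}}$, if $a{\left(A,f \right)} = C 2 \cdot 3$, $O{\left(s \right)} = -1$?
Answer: $\frac{1}{54700} \approx 1.8282 \cdot 10^{-5}$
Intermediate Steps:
$C = -42$ ($C = -18 + 6 \left(-4 + 0\right) = -18 + 6 \left(-4\right) = -18 - 24 = -42$)
$a{\left(A,f \right)} = -252$ ($a{\left(A,f \right)} = \left(-42\right) 2 \cdot 3 = \left(-84\right) 3 = -252$)
$E{\left(L,k \right)} = -177 + k$
$\frac{1}{55129 + E{\left(\left(0 - 1\right)^{2},a{\left(O{\left(-4 \right)},14 \right)} \right)}} = \frac{1}{55129 - 429} = \frac{1}{54700}$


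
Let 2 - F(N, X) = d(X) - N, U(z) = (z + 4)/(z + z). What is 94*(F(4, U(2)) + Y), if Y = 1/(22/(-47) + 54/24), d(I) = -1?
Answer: 238102/335 ≈ 710.75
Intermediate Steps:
U(z) = (4 + z)/(2*z) (U(z) = (4 + z)/((2*z)) = (4 + z)*(1/(2*z)) = (4 + z)/(2*z))
Y = 188/335 (Y = 1/(22*(-1/47) + 54*(1/24)) = 1/(-22/47 + 9/4) = 1/(335/188) = 188/335 ≈ 0.56119)
F(N, X) = 3 + N (F(N, X) = 2 - (-1 - N) = 2 + (1 + N) = 3 + N)
94*(F(4, U(2)) + Y) = 94*((3 + 4) + 188/335) = 94*(7 + 188/335) = 94*(2533/335) = 238102/335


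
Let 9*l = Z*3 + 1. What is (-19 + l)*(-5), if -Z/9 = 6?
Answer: 1660/9 ≈ 184.44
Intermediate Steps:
Z = -54 (Z = -9*6 = -54)
l = -161/9 (l = (-54*3 + 1)/9 = (-162 + 1)/9 = (1/9)*(-161) = -161/9 ≈ -17.889)
(-19 + l)*(-5) = (-19 - 161/9)*(-5) = -332/9*(-5) = 1660/9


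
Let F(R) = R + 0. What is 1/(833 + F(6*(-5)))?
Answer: 1/803 ≈ 0.0012453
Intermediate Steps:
F(R) = R
1/(833 + F(6*(-5))) = 1/(833 + 6*(-5)) = 1/(833 - 30) = 1/803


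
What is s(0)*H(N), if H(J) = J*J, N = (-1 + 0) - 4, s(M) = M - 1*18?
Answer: -450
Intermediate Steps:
s(M) = -18 + M (s(M) = M - 18 = -18 + M)
N = -5 (N = -1 - 4 = -5)
H(J) = J²
s(0)*H(N) = (-18 + 0)*(-5)² = -18*25 = -450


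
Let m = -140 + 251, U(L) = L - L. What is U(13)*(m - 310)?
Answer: 0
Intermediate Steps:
U(L) = 0
m = 111
U(13)*(m - 310) = 0*(111 - 310) = 0*(-199) = 0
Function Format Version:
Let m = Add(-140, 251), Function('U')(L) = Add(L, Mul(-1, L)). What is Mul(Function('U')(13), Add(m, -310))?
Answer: 0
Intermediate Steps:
Function('U')(L) = 0
m = 111
Mul(Function('U')(13), Add(m, -310)) = Mul(0, Add(111, -310)) = Mul(0, -199) = 0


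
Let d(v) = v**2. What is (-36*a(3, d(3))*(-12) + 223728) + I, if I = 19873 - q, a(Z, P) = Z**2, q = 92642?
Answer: 154847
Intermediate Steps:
I = -72769 (I = 19873 - 1*92642 = 19873 - 92642 = -72769)
(-36*a(3, d(3))*(-12) + 223728) + I = (-36*3**2*(-12) + 223728) - 72769 = (-36*9*(-12) + 223728) - 72769 = (-324*(-12) + 223728) - 72769 = (3888 + 223728) - 72769 = 227616 - 72769 = 154847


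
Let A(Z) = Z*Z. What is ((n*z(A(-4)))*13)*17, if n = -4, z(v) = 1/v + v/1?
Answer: -56797/4 ≈ -14199.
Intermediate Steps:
A(Z) = Z²
z(v) = v + 1/v (z(v) = 1/v + v*1 = 1/v + v = v + 1/v)
((n*z(A(-4)))*13)*17 = (-4*((-4)² + 1/((-4)²))*13)*17 = (-4*(16 + 1/16)*13)*17 = (-4*257/16*13)*17 = -257/4*13*17 = -3341/4*17 = -56797/4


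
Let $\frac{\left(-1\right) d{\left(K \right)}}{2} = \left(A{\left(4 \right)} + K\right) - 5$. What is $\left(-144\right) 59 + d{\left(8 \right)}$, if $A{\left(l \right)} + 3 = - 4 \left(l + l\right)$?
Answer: $-8432$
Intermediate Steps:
$A{\left(l \right)} = -3 - 8 l$ ($A{\left(l \right)} = -3 - 4 \left(l + l\right) = -3 - 4 \cdot 2 l = -3 - 8 l$)
$d{\left(K \right)} = 80 - 2 K$ ($d{\left(K \right)} = - 2 \left(\left(\left(-3 - 32\right) + K\right) - 5\right) = - 2 \left(\left(-35 + K\right) - 5\right) = - 2 \left(-40 + K\right) = 80 - 2 K$)
$\left(-144\right) 59 + d{\left(8 \right)} = \left(-144\right) 59 + \left(80 - 16\right) = -8496 + \left(80 - 16\right) = -8496 + 64 = -8432$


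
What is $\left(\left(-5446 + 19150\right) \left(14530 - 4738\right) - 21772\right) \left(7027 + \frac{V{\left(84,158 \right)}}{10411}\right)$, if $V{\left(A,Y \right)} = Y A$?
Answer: $\frac{9817241309032724}{10411} \approx 9.4297 \cdot 10^{11}$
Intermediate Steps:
$V{\left(A,Y \right)} = A Y$
$\left(\left(-5446 + 19150\right) \left(14530 - 4738\right) - 21772\right) \left(7027 + \frac{V{\left(84,158 \right)}}{10411}\right) = \left(\left(-5446 + 19150\right) \left(14530 - 4738\right) - 21772\right) \left(7027 + \frac{84 \cdot 158}{10411}\right) = \left(13704 \cdot 9792 - 21772\right) \left(7027 + 13272 \cdot \frac{1}{10411}\right) = \left(134189568 - 21772\right) \left(7027 + \frac{13272}{10411}\right) = 134167796 \cdot \frac{73171369}{10411} = \frac{9817241309032724}{10411}$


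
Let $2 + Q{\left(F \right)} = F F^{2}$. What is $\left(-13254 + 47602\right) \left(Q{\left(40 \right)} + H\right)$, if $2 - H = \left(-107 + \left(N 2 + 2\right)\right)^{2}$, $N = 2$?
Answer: $1847888052$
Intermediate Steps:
$Q{\left(F \right)} = -2 + F^{3}$ ($Q{\left(F \right)} = -2 + F F^{2} = -2 + F^{3}$)
$H = -10199$ ($H = 2 - \left(-107 + \left(2 \cdot 2 + 2\right)\right)^{2} = 2 - \left(-107 + \left(4 + 2\right)\right)^{2} = 2 - \left(-107 + 6\right)^{2} = 2 - \left(-101\right)^{2} = 2 - 10201 = -10199$)
$\left(-13254 + 47602\right) \left(Q{\left(40 \right)} + H\right) = \left(-13254 + 47602\right) \left(\left(-2 + 40^{3}\right) - 10199\right) = 34348 \left(\left(-2 + 64000\right) - 10199\right) = 34348 \left(63998 - 10199\right) = 34348 \cdot 53799 = 1847888052$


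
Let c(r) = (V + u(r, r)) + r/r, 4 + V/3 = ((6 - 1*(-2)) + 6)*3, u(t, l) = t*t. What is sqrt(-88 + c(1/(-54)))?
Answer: sqrt(78733)/54 ≈ 5.1962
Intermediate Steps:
u(t, l) = t**2
V = 114 (V = -12 + 3*(((6 - 1*(-2)) + 6)*3) = -12 + 3*(((6 + 2) + 6)*3) = -12 + 3*((8 + 6)*3) = -12 + 3*(14*3) = -12 + 3*42 = -12 + 126 = 114)
c(r) = 115 + r**2 (c(r) = (114 + r**2) + r/r = (114 + r**2) + 1 = 115 + r**2)
sqrt(-88 + c(1/(-54))) = sqrt(-88 + (115 + (1/(-54))**2)) = sqrt(-88 + (115 + (-1/54)**2)) = sqrt(-88 + (115 + 1/2916)) = sqrt(-88 + 335341/2916) = sqrt(78733/2916) = sqrt(78733)/54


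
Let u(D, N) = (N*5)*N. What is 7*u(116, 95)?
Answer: 315875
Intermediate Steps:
u(D, N) = 5*N² (u(D, N) = (5*N)*N = 5*N²)
7*u(116, 95) = 7*(5*95²) = 7*(5*9025) = 7*45125 = 315875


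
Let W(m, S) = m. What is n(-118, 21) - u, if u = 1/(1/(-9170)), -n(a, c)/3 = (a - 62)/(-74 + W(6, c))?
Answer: 155755/17 ≈ 9162.1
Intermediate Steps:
n(a, c) = -93/34 + 3*a/68 (n(a, c) = -3*(a - 62)/(-74 + 6) = -3*(-62 + a)/(-68) = -3*(-62 + a)*(-1)/68 = -3*(31/34 - a/68) = -93/34 + 3*a/68)
u = -9170 (u = 1/(-1/9170) = -9170)
n(-118, 21) - u = (-93/34 + (3/68)*(-118)) - 1*(-9170) = (-93/34 - 177/34) + 9170 = -135/17 + 9170 = 155755/17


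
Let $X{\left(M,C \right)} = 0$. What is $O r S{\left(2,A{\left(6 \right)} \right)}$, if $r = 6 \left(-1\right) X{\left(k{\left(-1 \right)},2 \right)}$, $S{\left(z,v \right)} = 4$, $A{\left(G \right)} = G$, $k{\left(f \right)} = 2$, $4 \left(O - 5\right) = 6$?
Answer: $0$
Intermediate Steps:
$O = \frac{13}{2}$ ($O = 5 + \frac{1}{4} \cdot 6 = 5 + \frac{3}{2} = \frac{13}{2} \approx 6.5$)
$r = 0$ ($r = 6 \left(-1\right) 0 = \left(-6\right) 0 = 0$)
$O r S{\left(2,A{\left(6 \right)} \right)} = \frac{13}{2} \cdot 0 \cdot 4 = 0 \cdot 4 = 0$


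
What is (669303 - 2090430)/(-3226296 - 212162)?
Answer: 1421127/3438458 ≈ 0.41330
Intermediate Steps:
(669303 - 2090430)/(-3226296 - 212162) = -1421127/(-3438458) = -1421127*(-1/3438458) = 1421127/3438458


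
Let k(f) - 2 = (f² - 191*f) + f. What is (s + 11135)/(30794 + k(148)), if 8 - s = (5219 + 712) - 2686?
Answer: 3949/12290 ≈ 0.32132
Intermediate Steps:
k(f) = 2 + f² - 190*f (k(f) = 2 + ((f² - 191*f) + f) = 2 + (f² - 190*f) = 2 + f² - 190*f)
s = -3237 (s = 8 - ((5219 + 712) - 2686) = 8 - (5931 - 2686) = 8 - 1*3245 = 8 - 3245 = -3237)
(s + 11135)/(30794 + k(148)) = (-3237 + 11135)/(30794 + (2 + 148² - 190*148)) = 7898/(30794 + (2 + 21904 - 28120)) = 7898/(30794 - 6214) = 7898/24580 = 7898*(1/24580) = 3949/12290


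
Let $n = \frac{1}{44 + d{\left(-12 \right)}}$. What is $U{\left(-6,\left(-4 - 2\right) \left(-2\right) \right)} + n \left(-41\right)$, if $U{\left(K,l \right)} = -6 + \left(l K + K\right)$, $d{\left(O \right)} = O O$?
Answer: $- \frac{15833}{188} \approx -84.218$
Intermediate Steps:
$d{\left(O \right)} = O^{2}$
$n = \frac{1}{188}$ ($n = \frac{1}{44 + \left(-12\right)^{2}} = \frac{1}{44 + 144} = \frac{1}{188} \approx 0.0053191$)
$U{\left(K,l \right)} = -6 + K + K l$ ($U{\left(K,l \right)} = -6 + \left(K l + K\right) = -6 + \left(K + K l\right) = -6 + K + K l$)
$U{\left(-6,\left(-4 - 2\right) \left(-2\right) \right)} + n \left(-41\right) = \left(-6 - 6 - 6 \left(-4 - 2\right) \left(-2\right)\right) + \frac{1}{188} \left(-41\right) = \left(-6 - 6 - 6 \left(\left(-6\right) \left(-2\right)\right)\right) - \frac{41}{188} = \left(-6 - 6 - 72\right) - \frac{41}{188} = -84 - \frac{41}{188} = - \frac{15833}{188}$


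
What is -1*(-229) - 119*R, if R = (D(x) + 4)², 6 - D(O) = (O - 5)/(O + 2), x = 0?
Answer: -73459/4 ≈ -18365.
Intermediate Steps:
D(O) = 6 - (-5 + O)/(2 + O) (D(O) = 6 - (O - 5)/(O + 2) = 6 - (-5 + O)/(2 + O))
R = 625/4 (R = ((17 + 5*0)/(2 + 0) + 4)² = ((17 + 0)/2 + 4)² = ((½)*17 + 4)² = (17/2 + 4)² = (25/2)² = 625/4 ≈ 156.25)
-1*(-229) - 119*R = -1*(-229) - 119*625/4 = 229 - 74375/4 = -73459/4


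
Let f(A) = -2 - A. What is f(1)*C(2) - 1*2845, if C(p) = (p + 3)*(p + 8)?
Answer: -2995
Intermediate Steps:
C(p) = (3 + p)*(8 + p)
f(1)*C(2) - 1*2845 = (-2 - 1*1)*(24 + 2² + 11*2) - 1*2845 = (-2 - 1)*(24 + 4 + 22) - 2845 = -3*50 - 2845 = -150 - 2845 = -2995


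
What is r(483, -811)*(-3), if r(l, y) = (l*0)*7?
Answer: 0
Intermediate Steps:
r(l, y) = 0 (r(l, y) = 0*7 = 0)
r(483, -811)*(-3) = 0*(-3) = 0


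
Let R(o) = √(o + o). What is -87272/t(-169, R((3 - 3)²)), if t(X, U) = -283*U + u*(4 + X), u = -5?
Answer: -87272/825 ≈ -105.78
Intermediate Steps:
R(o) = √2*√o (R(o) = √(2*o) = √2*√o)
t(X, U) = -20 - 283*U - 5*X (t(X, U) = -283*U - 5*(4 + X) = -283*U + (-20 - 5*X) = -20 - 283*U - 5*X)
-87272/t(-169, R((3 - 3)²)) = -87272/(-20 - 283*√2*√((3 - 3)²) - 5*(-169)) = -87272/(-20 - 283*√2*√(0²) + 845) = -87272/(-20 - 283*√2*√0 + 845) = -87272/(-20 - 283*√2*0 + 845) = -87272/(-20 - 283*0 + 845) = -87272/(-20 + 0 + 845) = -87272/825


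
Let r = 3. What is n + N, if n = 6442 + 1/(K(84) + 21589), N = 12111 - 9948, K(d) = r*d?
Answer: 187941806/21841 ≈ 8605.0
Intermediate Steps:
K(d) = 3*d
N = 2163
n = 140699723/21841 (n = 6442 + 1/(3*84 + 21589) = 6442 + 1/(252 + 21589) = 6442 + 1/21841 = 140699723/21841 ≈ 6442.0)
n + N = 140699723/21841 + 2163 = 187941806/21841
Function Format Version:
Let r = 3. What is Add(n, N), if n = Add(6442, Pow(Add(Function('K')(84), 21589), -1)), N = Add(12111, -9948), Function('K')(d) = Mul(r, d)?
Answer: Rational(187941806, 21841) ≈ 8605.0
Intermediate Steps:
Function('K')(d) = Mul(3, d)
N = 2163
n = Rational(140699723, 21841) (n = Add(6442, Pow(Add(Mul(3, 84), 21589), -1)) = Add(6442, Pow(Add(252, 21589), -1)) = Add(6442, Pow(21841, -1)) = Add(6442, Rational(1, 21841)) = Rational(140699723, 21841) ≈ 6442.0)
Add(n, N) = Add(Rational(140699723, 21841), 2163) = Rational(187941806, 21841)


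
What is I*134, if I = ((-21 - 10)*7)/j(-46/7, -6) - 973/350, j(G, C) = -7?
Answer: 94537/25 ≈ 3781.5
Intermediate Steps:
I = 1411/50 (I = ((-21 - 10)*7)/(-7) - 973/350 = -31*7*(-⅐) - 973*1/350 = -217*(-⅐) - 139/50 = 31 - 139/50 = 1411/50 ≈ 28.220)
I*134 = (1411/50)*134 = 94537/25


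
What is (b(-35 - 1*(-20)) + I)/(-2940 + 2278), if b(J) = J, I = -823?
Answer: 419/331 ≈ 1.2659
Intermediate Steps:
(b(-35 - 1*(-20)) + I)/(-2940 + 2278) = ((-35 - 1*(-20)) - 823)/(-2940 + 2278) = ((-35 + 20) - 823)/(-662) = (-15 - 823)*(-1/662) = -838*(-1/662) = 419/331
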